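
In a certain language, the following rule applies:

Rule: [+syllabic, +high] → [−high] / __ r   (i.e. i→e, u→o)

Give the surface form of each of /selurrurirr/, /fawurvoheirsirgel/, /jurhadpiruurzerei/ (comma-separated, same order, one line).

/selurrurirr/: /u/ is a high vowel immediately before /r/, so it lowers to [o]. /u/ is a high vowel immediately before /r/, so it lowers to [o]. /i/ is a high vowel immediately before /r/, so it lowers to [e]. → [selorrorerr].
/fawurvoheirsirgel/: /u/ is a high vowel immediately before /r/, so it lowers to [o]. /i/ is a high vowel immediately before /r/, so it lowers to [e]. /i/ is a high vowel immediately before /r/, so it lowers to [e]. → [faworvoheersergel].
/jurhadpiruurzerei/: /u/ is a high vowel immediately before /r/, so it lowers to [o]. /i/ is a high vowel immediately before /r/, so it lowers to [e]. /u/ is a high vowel immediately before /r/, so it lowers to [o]. → [jorhadperuorzerei].

selorrorerr, faworvoheersergel, jorhadperuorzerei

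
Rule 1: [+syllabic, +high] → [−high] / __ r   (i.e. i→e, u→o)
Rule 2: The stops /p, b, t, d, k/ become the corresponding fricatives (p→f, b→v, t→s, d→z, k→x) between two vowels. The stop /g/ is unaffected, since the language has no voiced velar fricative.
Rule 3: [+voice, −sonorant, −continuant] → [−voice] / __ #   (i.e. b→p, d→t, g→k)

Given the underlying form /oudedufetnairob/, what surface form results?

Rule 1 (pre-rhotic lowering): /i/ is a high vowel immediately before /r/, so it lowers to [e]. /oudedufetnairob/ → oudedufetnaerob.
Rule 2 (intervocalic spirantization): /d/ is a stop between vowels /u/ and /e/, so it spirantizes to the fricative [z]. /d/ is a stop between vowels /e/ and /u/, so it spirantizes to the fricative [z]. /oudedufetnaerob/ → ouzezufetnaerob.
Rule 3 (final devoicing): /b/ is a voiced stop in word-final position, so it devoices to [p]. /ouzezufetnaerob/ → ouzezufetnaerop.

ouzezufetnaerop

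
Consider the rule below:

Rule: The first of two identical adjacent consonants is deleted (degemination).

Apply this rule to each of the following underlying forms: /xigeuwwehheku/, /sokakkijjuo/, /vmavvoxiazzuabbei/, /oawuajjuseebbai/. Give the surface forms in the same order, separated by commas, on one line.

/xigeuwwehheku/: /ww/ is a geminate; the first /w/ deletes. /hh/ is a geminate; the first /h/ deletes. → [xigeuweheku].
/sokakkijjuo/: /kk/ is a geminate; the first /k/ deletes. /jj/ is a geminate; the first /j/ deletes. → [sokakijuo].
/vmavvoxiazzuabbei/: /vv/ is a geminate; the first /v/ deletes. /zz/ is a geminate; the first /z/ deletes. /bb/ is a geminate; the first /b/ deletes. → [vmavoxiazuabei].
/oawuajjuseebbai/: /jj/ is a geminate; the first /j/ deletes. /bb/ is a geminate; the first /b/ deletes. → [oawuajuseebai].

xigeuweheku, sokakijuo, vmavoxiazuabei, oawuajuseebai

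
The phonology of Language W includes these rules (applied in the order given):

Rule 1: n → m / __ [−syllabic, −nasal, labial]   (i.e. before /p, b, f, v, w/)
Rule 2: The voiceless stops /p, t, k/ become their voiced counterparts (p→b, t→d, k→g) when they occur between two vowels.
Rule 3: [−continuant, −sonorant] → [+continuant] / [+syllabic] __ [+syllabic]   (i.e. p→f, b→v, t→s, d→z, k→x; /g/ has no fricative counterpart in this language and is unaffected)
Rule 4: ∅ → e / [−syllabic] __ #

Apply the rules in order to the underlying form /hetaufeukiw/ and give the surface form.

Rule 1 (nasal place assimilation): no segment meets the environment; /hetaufeukiw/ is unchanged.
Rule 2 (intervocalic voicing): /t/ is a voiceless stop between vowels /e/ and /a/, so it voices to [d]. /k/ is a voiceless stop between vowels /u/ and /i/, so it voices to [g]. /hetaufeukiw/ → hedaufeugiw.
Rule 3 (intervocalic spirantization): /d/ is a stop between vowels /e/ and /a/, so it spirantizes to the fricative [z]. /hedaufeugiw/ → hezaufeugiw.
Rule 4 (final e-epenthesis): the form ends in the consonant /w/, so [e] is inserted word-finally. /hezaufeugiw/ → hezaufeugiwe.

hezaufeugiwe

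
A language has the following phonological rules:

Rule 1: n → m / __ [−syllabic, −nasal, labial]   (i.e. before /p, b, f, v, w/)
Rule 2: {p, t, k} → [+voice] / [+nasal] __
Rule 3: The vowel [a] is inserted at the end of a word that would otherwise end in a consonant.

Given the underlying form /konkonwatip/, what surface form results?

Rule 1 (nasal place assimilation): /n/ precedes the labial consonant /w/, so it assimilates in place to [m]. /konkonwatip/ → konkomwatip.
Rule 2 (post-nasal voicing): /k/ is a voiceless stop immediately after the nasal /n/, so it voices to [g]. /konkomwatip/ → kongomwatip.
Rule 3 (final a-epenthesis): the form ends in the consonant /p/, so [a] is inserted word-finally. /kongomwatip/ → kongomwatipa.

kongomwatipa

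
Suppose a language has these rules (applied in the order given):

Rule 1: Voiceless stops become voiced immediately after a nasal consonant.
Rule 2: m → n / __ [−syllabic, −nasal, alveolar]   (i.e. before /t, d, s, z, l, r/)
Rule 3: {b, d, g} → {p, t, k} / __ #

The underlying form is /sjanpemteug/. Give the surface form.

Rule 1 (post-nasal voicing): /p/ is a voiceless stop immediately after the nasal /n/, so it voices to [b]. /t/ is a voiceless stop immediately after the nasal /m/, so it voices to [d]. /sjanpemteug/ → sjanbemdeug.
Rule 2 (nasal place assimilation): /m/ precedes the alveolar consonant /d/, so it assimilates in place to [n]. /sjanbemdeug/ → sjanbendeug.
Rule 3 (final devoicing): /g/ is a voiced stop in word-final position, so it devoices to [k]. /sjanbendeug/ → sjanbendeuk.

sjanbendeuk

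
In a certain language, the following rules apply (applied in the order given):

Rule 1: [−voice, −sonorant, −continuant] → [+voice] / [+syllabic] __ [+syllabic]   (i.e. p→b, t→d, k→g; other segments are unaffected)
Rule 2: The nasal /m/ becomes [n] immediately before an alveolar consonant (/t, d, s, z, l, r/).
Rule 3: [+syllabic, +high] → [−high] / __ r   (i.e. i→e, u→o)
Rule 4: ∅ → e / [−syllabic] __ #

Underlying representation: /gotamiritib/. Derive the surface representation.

Rule 1 (intervocalic voicing): /t/ is a voiceless stop between vowels /o/ and /a/, so it voices to [d]. /t/ is a voiceless stop between vowels /i/ and /i/, so it voices to [d]. /gotamiritib/ → godamiridib.
Rule 2 (nasal place assimilation): no segment meets the environment; /godamiridib/ is unchanged.
Rule 3 (pre-rhotic lowering): /i/ is a high vowel immediately before /r/, so it lowers to [e]. /godamiridib/ → godameridib.
Rule 4 (final e-epenthesis): the form ends in the consonant /b/, so [e] is inserted word-finally. /godameridib/ → godameridibe.

godameridibe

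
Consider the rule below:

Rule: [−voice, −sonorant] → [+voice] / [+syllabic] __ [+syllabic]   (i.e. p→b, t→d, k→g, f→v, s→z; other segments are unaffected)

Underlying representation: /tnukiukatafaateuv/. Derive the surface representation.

Scanning /tnukiukatafaateuv/: /t/ at position 1 is not in the conditioning environment; /k/ is a voiceless obstruent between vowels /u/ and /i/, so it voices to [g]; /k/ is a voiceless obstruent between vowels /u/ and /a/, so it voices to [g]; /t/ is a voiceless obstruent between vowels /a/ and /a/, so it voices to [d]; /f/ is a voiceless obstruent between vowels /a/ and /a/, so it voices to [v]; /t/ is a voiceless obstruent between vowels /a/ and /e/, so it voices to [d].
Result: [tnugiugadavaadeuv].

tnugiugadavaadeuv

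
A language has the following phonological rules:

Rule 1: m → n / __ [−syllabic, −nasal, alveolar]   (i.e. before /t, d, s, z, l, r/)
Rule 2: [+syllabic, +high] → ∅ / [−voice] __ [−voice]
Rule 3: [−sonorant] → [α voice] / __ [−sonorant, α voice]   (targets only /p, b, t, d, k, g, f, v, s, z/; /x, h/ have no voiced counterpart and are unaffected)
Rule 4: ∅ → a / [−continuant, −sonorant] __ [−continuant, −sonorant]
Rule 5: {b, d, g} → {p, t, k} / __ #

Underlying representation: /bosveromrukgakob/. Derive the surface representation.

bozveronrugagakop

Rule 1 (nasal place assimilation): /m/ precedes the alveolar consonant /r/, so it assimilates in place to [n]. /bosveromrukgakob/ → bosveronrukgakob.
Rule 2 (high vowel syncope): no segment meets the environment; /bosveronrukgakob/ is unchanged.
Rule 3 (regressive voicing assimilation): /s/ precedes the voiced obstruent /v/, so it voices to [z] by assimilation. /k/ precedes the voiced obstruent /g/, so it voices to [g] by assimilation. /bosveronrukgakob/ → bozveronruggakob.
Rule 4 (stop-cluster a-epenthesis): /g/ and /g/ form a stop–stop cluster, so [a] is inserted between them. /bozveronruggakob/ → bozveronrugagakob.
Rule 5 (final devoicing): /b/ is a voiced stop in word-final position, so it devoices to [p]. /bozveronrugagakob/ → bozveronrugagakop.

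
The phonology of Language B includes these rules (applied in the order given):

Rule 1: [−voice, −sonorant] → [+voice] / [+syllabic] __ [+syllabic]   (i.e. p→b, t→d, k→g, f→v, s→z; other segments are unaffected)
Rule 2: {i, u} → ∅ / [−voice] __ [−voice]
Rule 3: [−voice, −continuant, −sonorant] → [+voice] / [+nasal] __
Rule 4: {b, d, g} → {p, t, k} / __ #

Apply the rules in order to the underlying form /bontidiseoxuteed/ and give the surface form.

Rule 1 (intervocalic voicing): /s/ is a voiceless obstruent between vowels /i/ and /e/, so it voices to [z]. /t/ is a voiceless obstruent between vowels /u/ and /e/, so it voices to [d]. /bontidiseoxuteed/ → bontidizeoxudeed.
Rule 2 (high vowel syncope): no segment meets the environment; /bontidizeoxudeed/ is unchanged.
Rule 3 (post-nasal voicing): /t/ is a voiceless stop immediately after the nasal /n/, so it voices to [d]. /bontidizeoxudeed/ → bondidizeoxudeed.
Rule 4 (final devoicing): /d/ is a voiced stop in word-final position, so it devoices to [t]. /bondidizeoxudeed/ → bondidizeoxudeet.

bondidizeoxudeet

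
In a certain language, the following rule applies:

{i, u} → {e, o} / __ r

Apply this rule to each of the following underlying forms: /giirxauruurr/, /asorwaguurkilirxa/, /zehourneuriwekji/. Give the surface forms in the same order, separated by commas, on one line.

/giirxauruurr/: /i/ is a high vowel immediately before /r/, so it lowers to [e]. /u/ is a high vowel immediately before /r/, so it lowers to [o]. /u/ is a high vowel immediately before /r/, so it lowers to [o]. → [gierxaoruorr].
/asorwaguurkilirxa/: /u/ is a high vowel immediately before /r/, so it lowers to [o]. /i/ is a high vowel immediately before /r/, so it lowers to [e]. → [asorwaguorkilerxa].
/zehourneuriwekji/: /u/ is a high vowel immediately before /r/, so it lowers to [o]. /u/ is a high vowel immediately before /r/, so it lowers to [o]. → [zehoorneoriwekji].

gierxaoruorr, asorwaguorkilerxa, zehoorneoriwekji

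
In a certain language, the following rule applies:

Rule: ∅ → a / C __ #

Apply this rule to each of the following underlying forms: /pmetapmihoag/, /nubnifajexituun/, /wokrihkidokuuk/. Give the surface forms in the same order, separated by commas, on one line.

pmetapmihoaga, nubnifajexituuna, wokrihkidokuuka

/pmetapmihoag/: the form ends in the consonant /g/, so [a] is inserted word-finally. → [pmetapmihoaga].
/nubnifajexituun/: the form ends in the consonant /n/, so [a] is inserted word-finally. → [nubnifajexituuna].
/wokrihkidokuuk/: the form ends in the consonant /k/, so [a] is inserted word-finally. → [wokrihkidokuuka].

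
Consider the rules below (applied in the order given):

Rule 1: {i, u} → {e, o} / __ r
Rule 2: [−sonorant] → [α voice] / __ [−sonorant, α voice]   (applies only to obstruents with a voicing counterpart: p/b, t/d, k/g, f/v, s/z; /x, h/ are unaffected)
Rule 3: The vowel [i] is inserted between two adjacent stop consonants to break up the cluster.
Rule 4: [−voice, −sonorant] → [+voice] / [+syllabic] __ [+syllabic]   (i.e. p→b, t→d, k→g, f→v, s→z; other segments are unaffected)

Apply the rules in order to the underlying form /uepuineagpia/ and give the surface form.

uebuineagibia

Rule 1 (pre-rhotic lowering): no segment meets the environment; /uepuineagpia/ is unchanged.
Rule 2 (regressive voicing assimilation): /g/ precedes the voiceless obstruent /p/, so it devoices to [k] by assimilation. /uepuineagpia/ → uepuineakpia.
Rule 3 (stop-cluster i-epenthesis): /k/ and /p/ form a stop–stop cluster, so [i] is inserted between them. /uepuineakpia/ → uepuineakipia.
Rule 4 (intervocalic voicing): /p/ is a voiceless obstruent between vowels /e/ and /u/, so it voices to [b]. /k/ is a voiceless obstruent between vowels /a/ and /i/, so it voices to [g]. /p/ is a voiceless obstruent between vowels /i/ and /i/, so it voices to [b]. /uepuineakipia/ → uebuineagibia.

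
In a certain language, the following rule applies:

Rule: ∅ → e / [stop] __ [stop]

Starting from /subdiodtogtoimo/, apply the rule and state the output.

subediodetogetoimo

/b/ and /d/ form a stop–stop cluster, so [e] is inserted between them.
/d/ and /t/ form a stop–stop cluster, so [e] is inserted between them.
/g/ and /t/ form a stop–stop cluster, so [e] is inserted between them.
Surface form: [subediodetogetoimo].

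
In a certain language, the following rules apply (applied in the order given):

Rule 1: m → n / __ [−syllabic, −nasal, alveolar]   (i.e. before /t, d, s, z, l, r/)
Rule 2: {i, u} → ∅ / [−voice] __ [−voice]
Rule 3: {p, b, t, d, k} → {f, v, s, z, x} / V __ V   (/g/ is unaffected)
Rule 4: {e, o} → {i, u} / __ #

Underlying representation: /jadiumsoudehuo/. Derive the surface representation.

Rule 1 (nasal place assimilation): /m/ precedes the alveolar consonant /s/, so it assimilates in place to [n]. /jadiumsoudehuo/ → jadiunsoudehuo.
Rule 2 (high vowel syncope): no segment meets the environment; /jadiunsoudehuo/ is unchanged.
Rule 3 (intervocalic spirantization): /d/ is a stop between vowels /a/ and /i/, so it spirantizes to the fricative [z]. /d/ is a stop between vowels /u/ and /e/, so it spirantizes to the fricative [z]. /jadiunsoudehuo/ → jaziunsouzehuo.
Rule 4 (final vowel raising): /o/ is a mid vowel in word-final position, so it raises to [u]. /jaziunsouzehuo/ → jaziunsouzehuu.

jaziunsouzehuu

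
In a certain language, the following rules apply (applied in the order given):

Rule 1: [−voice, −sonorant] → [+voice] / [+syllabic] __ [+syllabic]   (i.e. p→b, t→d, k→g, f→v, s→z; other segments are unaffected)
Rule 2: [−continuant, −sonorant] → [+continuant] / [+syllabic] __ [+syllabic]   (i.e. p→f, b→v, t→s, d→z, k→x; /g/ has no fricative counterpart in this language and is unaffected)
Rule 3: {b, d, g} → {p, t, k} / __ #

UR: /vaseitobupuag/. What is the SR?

Rule 1 (intervocalic voicing): /s/ is a voiceless obstruent between vowels /a/ and /e/, so it voices to [z]. /t/ is a voiceless obstruent between vowels /i/ and /o/, so it voices to [d]. /p/ is a voiceless obstruent between vowels /u/ and /u/, so it voices to [b]. /vaseitobupuag/ → vazeidobubuag.
Rule 2 (intervocalic spirantization): /d/ is a stop between vowels /i/ and /o/, so it spirantizes to the fricative [z]. /b/ is a stop between vowels /o/ and /u/, so it spirantizes to the fricative [v]. /b/ is a stop between vowels /u/ and /u/, so it spirantizes to the fricative [v]. /vazeidobubuag/ → vazeizovuvuag.
Rule 3 (final devoicing): /g/ is a voiced stop in word-final position, so it devoices to [k]. /vazeizovuvuag/ → vazeizovuvuak.

vazeizovuvuak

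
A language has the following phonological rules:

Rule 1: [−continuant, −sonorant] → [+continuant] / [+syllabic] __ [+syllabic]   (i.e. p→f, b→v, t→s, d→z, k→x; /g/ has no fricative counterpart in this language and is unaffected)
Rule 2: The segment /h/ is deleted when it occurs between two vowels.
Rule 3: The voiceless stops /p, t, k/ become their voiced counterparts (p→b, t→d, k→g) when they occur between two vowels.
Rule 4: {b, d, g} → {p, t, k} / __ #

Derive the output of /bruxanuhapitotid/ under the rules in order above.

Rule 1 (intervocalic spirantization): /p/ is a stop between vowels /a/ and /i/, so it spirantizes to the fricative [f]. /t/ is a stop between vowels /i/ and /o/, so it spirantizes to the fricative [s]. /t/ is a stop between vowels /o/ and /i/, so it spirantizes to the fricative [s]. /bruxanuhapitotid/ → bruxanuhafisosid.
Rule 2 (intervocalic h-deletion): /h/ occurs between vowels /u/ and /a/, so it deletes. /bruxanuhafisosid/ → bruxanuafisosid.
Rule 3 (intervocalic voicing): no segment meets the environment; /bruxanuafisosid/ is unchanged.
Rule 4 (final devoicing): /d/ is a voiced stop in word-final position, so it devoices to [t]. /bruxanuafisosid/ → bruxanuafisosit.

bruxanuafisosit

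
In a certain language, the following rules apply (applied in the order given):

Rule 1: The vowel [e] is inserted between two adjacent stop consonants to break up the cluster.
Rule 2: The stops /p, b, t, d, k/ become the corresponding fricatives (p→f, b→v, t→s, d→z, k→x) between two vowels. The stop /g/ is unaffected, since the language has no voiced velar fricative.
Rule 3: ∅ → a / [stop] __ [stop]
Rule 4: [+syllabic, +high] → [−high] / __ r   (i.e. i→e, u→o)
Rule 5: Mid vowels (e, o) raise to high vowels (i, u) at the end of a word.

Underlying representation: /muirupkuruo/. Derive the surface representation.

Rule 1 (stop-cluster e-epenthesis): /p/ and /k/ form a stop–stop cluster, so [e] is inserted between them. /muirupkuruo/ → muirupekuruo.
Rule 2 (intervocalic spirantization): /p/ is a stop between vowels /u/ and /e/, so it spirantizes to the fricative [f]. /k/ is a stop between vowels /e/ and /u/, so it spirantizes to the fricative [x]. /muirupekuruo/ → muirufexuruo.
Rule 3 (stop-cluster a-epenthesis): no segment meets the environment; /muirufexuruo/ is unchanged.
Rule 4 (pre-rhotic lowering): /i/ is a high vowel immediately before /r/, so it lowers to [e]. /u/ is a high vowel immediately before /r/, so it lowers to [o]. /muirufexuruo/ → muerufexoruo.
Rule 5 (final vowel raising): /o/ is a mid vowel in word-final position, so it raises to [u]. /muerufexoruo/ → muerufexoruu.

muerufexoruu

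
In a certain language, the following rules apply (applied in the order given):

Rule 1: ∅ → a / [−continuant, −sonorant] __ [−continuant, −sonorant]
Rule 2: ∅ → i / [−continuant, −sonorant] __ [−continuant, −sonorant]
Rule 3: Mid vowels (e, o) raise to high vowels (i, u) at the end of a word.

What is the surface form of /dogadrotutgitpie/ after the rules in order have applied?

Rule 1 (stop-cluster a-epenthesis): /t/ and /g/ form a stop–stop cluster, so [a] is inserted between them. /t/ and /p/ form a stop–stop cluster, so [a] is inserted between them. /dogadrotutgitpie/ → dogadrotutagitapie.
Rule 2 (stop-cluster i-epenthesis): no segment meets the environment; /dogadrotutagitapie/ is unchanged.
Rule 3 (final vowel raising): /e/ is a mid vowel in word-final position, so it raises to [i]. /dogadrotutagitapie/ → dogadrotutagitapii.

dogadrotutagitapii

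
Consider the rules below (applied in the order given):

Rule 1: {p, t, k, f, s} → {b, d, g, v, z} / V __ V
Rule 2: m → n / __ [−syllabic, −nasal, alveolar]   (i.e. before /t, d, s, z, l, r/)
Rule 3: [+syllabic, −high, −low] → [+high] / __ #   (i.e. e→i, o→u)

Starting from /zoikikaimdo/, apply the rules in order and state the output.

Rule 1 (intervocalic voicing): /k/ is a voiceless obstruent between vowels /i/ and /i/, so it voices to [g]. /k/ is a voiceless obstruent between vowels /i/ and /a/, so it voices to [g]. /zoikikaimdo/ → zoigigaimdo.
Rule 2 (nasal place assimilation): /m/ precedes the alveolar consonant /d/, so it assimilates in place to [n]. /zoigigaimdo/ → zoigigaindo.
Rule 3 (final vowel raising): /o/ is a mid vowel in word-final position, so it raises to [u]. /zoigigaindo/ → zoigigaindu.

zoigigaindu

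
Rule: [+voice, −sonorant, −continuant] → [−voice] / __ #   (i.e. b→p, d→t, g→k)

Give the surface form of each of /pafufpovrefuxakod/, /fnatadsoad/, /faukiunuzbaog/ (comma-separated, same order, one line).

pafufpovrefuxakot, fnatadsoat, faukiunuzbaok

/pafufpovrefuxakod/: /d/ is a voiced stop in word-final position, so it devoices to [t]. → [pafufpovrefuxakot].
/fnatadsoad/: /d/ is a voiced stop in word-final position, so it devoices to [t]. → [fnatadsoat].
/faukiunuzbaog/: /g/ is a voiced stop in word-final position, so it devoices to [k]. → [faukiunuzbaok].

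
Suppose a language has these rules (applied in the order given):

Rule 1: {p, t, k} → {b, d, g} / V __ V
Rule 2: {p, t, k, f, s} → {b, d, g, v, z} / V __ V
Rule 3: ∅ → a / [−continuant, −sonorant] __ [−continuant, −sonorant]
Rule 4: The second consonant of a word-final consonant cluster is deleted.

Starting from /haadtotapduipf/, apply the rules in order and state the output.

haadatodapaduip

Rule 1 (intervocalic voicing): /t/ is a voiceless stop between vowels /o/ and /a/, so it voices to [d]. /haadtotapduipf/ → haadtodapduipf.
Rule 2 (intervocalic voicing): no segment meets the environment; /haadtodapduipf/ is unchanged.
Rule 3 (stop-cluster a-epenthesis): /d/ and /t/ form a stop–stop cluster, so [a] is inserted between them. /p/ and /d/ form a stop–stop cluster, so [a] is inserted between them. /haadtodapduipf/ → haadatodapaduipf.
Rule 4 (final cluster simplification): /f/ is the second consonant of a word-final cluster /pf/, so it deletes. /haadatodapaduipf/ → haadatodapaduip.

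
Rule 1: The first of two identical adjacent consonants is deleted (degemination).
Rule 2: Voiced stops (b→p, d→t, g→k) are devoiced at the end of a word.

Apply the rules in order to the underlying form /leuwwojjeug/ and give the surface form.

leuwojeuk

Rule 1 (degemination): /ww/ is a geminate; the first /w/ deletes. /jj/ is a geminate; the first /j/ deletes. /leuwwojjeug/ → leuwojeug.
Rule 2 (final devoicing): /g/ is a voiced stop in word-final position, so it devoices to [k]. /leuwojeug/ → leuwojeuk.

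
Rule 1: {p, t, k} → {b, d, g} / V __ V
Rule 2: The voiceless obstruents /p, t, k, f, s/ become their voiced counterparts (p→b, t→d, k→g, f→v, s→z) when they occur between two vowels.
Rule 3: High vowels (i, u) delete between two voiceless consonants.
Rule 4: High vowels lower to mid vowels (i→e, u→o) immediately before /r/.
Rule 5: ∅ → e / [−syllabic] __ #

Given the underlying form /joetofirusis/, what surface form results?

joedoveruzise

Rule 1 (intervocalic voicing): /t/ is a voiceless stop between vowels /e/ and /o/, so it voices to [d]. /joetofirusis/ → joedofirusis.
Rule 2 (intervocalic voicing): /f/ is a voiceless obstruent between vowels /o/ and /i/, so it voices to [v]. /s/ is a voiceless obstruent between vowels /u/ and /i/, so it voices to [z]. /joedofirusis/ → joedoviruzis.
Rule 3 (high vowel syncope): no segment meets the environment; /joedoviruzis/ is unchanged.
Rule 4 (pre-rhotic lowering): /i/ is a high vowel immediately before /r/, so it lowers to [e]. /joedoviruzis/ → joedoveruzis.
Rule 5 (final e-epenthesis): the form ends in the consonant /s/, so [e] is inserted word-finally. /joedoveruzis/ → joedoveruzise.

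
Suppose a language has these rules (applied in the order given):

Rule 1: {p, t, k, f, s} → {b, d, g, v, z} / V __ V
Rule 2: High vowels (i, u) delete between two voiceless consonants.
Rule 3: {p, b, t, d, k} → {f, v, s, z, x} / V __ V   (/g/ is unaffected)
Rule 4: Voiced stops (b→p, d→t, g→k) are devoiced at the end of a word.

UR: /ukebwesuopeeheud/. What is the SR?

Rule 1 (intervocalic voicing): /k/ is a voiceless obstruent between vowels /u/ and /e/, so it voices to [g]. /s/ is a voiceless obstruent between vowels /e/ and /u/, so it voices to [z]. /p/ is a voiceless obstruent between vowels /o/ and /e/, so it voices to [b]. /ukebwesuopeeheud/ → ugebwezuobeeheud.
Rule 2 (high vowel syncope): no segment meets the environment; /ugebwezuobeeheud/ is unchanged.
Rule 3 (intervocalic spirantization): /b/ is a stop between vowels /o/ and /e/, so it spirantizes to the fricative [v]. /ugebwezuobeeheud/ → ugebwezuoveeheud.
Rule 4 (final devoicing): /d/ is a voiced stop in word-final position, so it devoices to [t]. /ugebwezuoveeheud/ → ugebwezuoveeheut.

ugebwezuoveeheut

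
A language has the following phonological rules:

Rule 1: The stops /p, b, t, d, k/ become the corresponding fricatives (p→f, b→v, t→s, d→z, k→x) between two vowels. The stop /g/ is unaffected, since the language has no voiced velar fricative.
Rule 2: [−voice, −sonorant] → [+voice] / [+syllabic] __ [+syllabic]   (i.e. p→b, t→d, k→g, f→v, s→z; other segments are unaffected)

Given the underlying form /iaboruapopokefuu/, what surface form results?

Rule 1 (intervocalic spirantization): /b/ is a stop between vowels /a/ and /o/, so it spirantizes to the fricative [v]. /p/ is a stop between vowels /a/ and /o/, so it spirantizes to the fricative [f]. /p/ is a stop between vowels /o/ and /o/, so it spirantizes to the fricative [f]. /k/ is a stop between vowels /o/ and /e/, so it spirantizes to the fricative [x]. /iaboruapopokefuu/ → iavoruafofoxefuu.
Rule 2 (intervocalic voicing): /f/ is a voiceless obstruent between vowels /a/ and /o/, so it voices to [v]. /f/ is a voiceless obstruent between vowels /o/ and /o/, so it voices to [v]. /f/ is a voiceless obstruent between vowels /e/ and /u/, so it voices to [v]. /iavoruafofoxefuu/ → iavoruavovoxevuu.

iavoruavovoxevuu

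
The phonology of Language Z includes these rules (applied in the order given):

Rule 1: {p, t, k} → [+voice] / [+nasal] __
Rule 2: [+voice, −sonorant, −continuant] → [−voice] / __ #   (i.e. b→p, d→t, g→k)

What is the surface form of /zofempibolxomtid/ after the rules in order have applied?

zofembibolxomdit

Rule 1 (post-nasal voicing): /p/ is a voiceless stop immediately after the nasal /m/, so it voices to [b]. /t/ is a voiceless stop immediately after the nasal /m/, so it voices to [d]. /zofempibolxomtid/ → zofembibolxomdid.
Rule 2 (final devoicing): /d/ is a voiced stop in word-final position, so it devoices to [t]. /zofembibolxomdid/ → zofembibolxomdit.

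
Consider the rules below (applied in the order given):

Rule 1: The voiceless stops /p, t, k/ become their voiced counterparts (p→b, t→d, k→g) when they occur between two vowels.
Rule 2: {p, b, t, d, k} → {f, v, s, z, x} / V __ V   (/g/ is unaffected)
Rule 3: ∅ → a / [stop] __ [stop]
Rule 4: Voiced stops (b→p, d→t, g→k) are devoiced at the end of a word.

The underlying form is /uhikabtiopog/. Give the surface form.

Rule 1 (intervocalic voicing): /k/ is a voiceless stop between vowels /i/ and /a/, so it voices to [g]. /p/ is a voiceless stop between vowels /o/ and /o/, so it voices to [b]. /uhikabtiopog/ → uhigabtiobog.
Rule 2 (intervocalic spirantization): /b/ is a stop between vowels /o/ and /o/, so it spirantizes to the fricative [v]. /uhigabtiobog/ → uhigabtiovog.
Rule 3 (stop-cluster a-epenthesis): /b/ and /t/ form a stop–stop cluster, so [a] is inserted between them. /uhigabtiovog/ → uhigabatiovog.
Rule 4 (final devoicing): /g/ is a voiced stop in word-final position, so it devoices to [k]. /uhigabatiovog/ → uhigabatiovok.

uhigabatiovok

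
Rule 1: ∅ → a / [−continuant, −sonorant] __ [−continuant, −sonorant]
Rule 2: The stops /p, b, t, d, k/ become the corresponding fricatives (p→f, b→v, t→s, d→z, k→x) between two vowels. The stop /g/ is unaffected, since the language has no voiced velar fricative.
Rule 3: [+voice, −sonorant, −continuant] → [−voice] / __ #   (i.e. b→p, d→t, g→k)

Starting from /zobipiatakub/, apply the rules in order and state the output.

Rule 1 (stop-cluster a-epenthesis): no segment meets the environment; /zobipiatakub/ is unchanged.
Rule 2 (intervocalic spirantization): /b/ is a stop between vowels /o/ and /i/, so it spirantizes to the fricative [v]. /p/ is a stop between vowels /i/ and /i/, so it spirantizes to the fricative [f]. /t/ is a stop between vowels /a/ and /a/, so it spirantizes to the fricative [s]. /k/ is a stop between vowels /a/ and /u/, so it spirantizes to the fricative [x]. /zobipiatakub/ → zovifiasaxub.
Rule 3 (final devoicing): /b/ is a voiced stop in word-final position, so it devoices to [p]. /zovifiasaxub/ → zovifiasaxup.

zovifiasaxup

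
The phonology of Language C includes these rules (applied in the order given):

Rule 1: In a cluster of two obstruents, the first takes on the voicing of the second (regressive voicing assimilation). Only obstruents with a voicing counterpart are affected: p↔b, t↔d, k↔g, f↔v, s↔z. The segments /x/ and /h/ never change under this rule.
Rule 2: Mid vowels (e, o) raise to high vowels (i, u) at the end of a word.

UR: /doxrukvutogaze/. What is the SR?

doxrugvutogazi

Rule 1 (regressive voicing assimilation): /k/ precedes the voiced obstruent /v/, so it voices to [g] by assimilation. /doxrukvutogaze/ → doxrugvutogaze.
Rule 2 (final vowel raising): /e/ is a mid vowel in word-final position, so it raises to [i]. /doxrugvutogaze/ → doxrugvutogazi.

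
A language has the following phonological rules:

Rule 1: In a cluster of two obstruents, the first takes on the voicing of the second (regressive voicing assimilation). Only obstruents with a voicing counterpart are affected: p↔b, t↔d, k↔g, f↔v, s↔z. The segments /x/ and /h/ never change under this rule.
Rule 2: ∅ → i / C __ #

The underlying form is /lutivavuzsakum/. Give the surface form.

Rule 1 (regressive voicing assimilation): /z/ precedes the voiceless obstruent /s/, so it devoices to [s] by assimilation. /lutivavuzsakum/ → lutivavussakum.
Rule 2 (final i-epenthesis): the form ends in the consonant /m/, so [i] is inserted word-finally. /lutivavussakum/ → lutivavussakumi.

lutivavussakumi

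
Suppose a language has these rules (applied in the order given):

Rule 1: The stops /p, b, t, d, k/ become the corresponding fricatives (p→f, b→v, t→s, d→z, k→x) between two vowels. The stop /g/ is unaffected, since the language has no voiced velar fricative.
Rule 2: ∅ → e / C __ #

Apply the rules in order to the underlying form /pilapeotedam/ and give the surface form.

pilafeosezame

Rule 1 (intervocalic spirantization): /p/ is a stop between vowels /a/ and /e/, so it spirantizes to the fricative [f]. /t/ is a stop between vowels /o/ and /e/, so it spirantizes to the fricative [s]. /d/ is a stop between vowels /e/ and /a/, so it spirantizes to the fricative [z]. /pilapeotedam/ → pilafeosezam.
Rule 2 (final e-epenthesis): the form ends in the consonant /m/, so [e] is inserted word-finally. /pilafeosezam/ → pilafeosezame.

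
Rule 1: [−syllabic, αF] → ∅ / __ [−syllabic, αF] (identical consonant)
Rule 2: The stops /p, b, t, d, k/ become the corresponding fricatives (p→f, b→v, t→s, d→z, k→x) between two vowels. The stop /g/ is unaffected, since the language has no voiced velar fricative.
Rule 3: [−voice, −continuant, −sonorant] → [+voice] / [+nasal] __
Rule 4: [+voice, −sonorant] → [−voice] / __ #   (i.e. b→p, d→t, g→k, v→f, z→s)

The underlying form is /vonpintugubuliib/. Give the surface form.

Rule 1 (degemination): no segment meets the environment; /vonpintugubuliib/ is unchanged.
Rule 2 (intervocalic spirantization): /b/ is a stop between vowels /u/ and /u/, so it spirantizes to the fricative [v]. /vonpintugubuliib/ → vonpintuguvuliib.
Rule 3 (post-nasal voicing): /p/ is a voiceless stop immediately after the nasal /n/, so it voices to [b]. /t/ is a voiceless stop immediately after the nasal /n/, so it voices to [d]. /vonpintuguvuliib/ → vonbinduguvuliib.
Rule 4 (final devoicing): /b/ is a voiced obstruent in word-final position, so it devoices to [p]. /vonbinduguvuliib/ → vonbinduguvuliip.

vonbinduguvuliip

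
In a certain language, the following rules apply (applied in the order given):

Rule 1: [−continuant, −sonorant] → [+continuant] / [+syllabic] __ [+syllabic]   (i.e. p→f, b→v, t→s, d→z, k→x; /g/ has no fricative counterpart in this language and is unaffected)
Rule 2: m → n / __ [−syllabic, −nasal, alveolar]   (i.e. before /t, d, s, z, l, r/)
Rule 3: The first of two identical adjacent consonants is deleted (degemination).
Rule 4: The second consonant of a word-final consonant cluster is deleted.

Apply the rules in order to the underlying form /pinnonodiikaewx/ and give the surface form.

Rule 1 (intervocalic spirantization): /d/ is a stop between vowels /o/ and /i/, so it spirantizes to the fricative [z]. /k/ is a stop between vowels /i/ and /a/, so it spirantizes to the fricative [x]. /pinnonodiikaewx/ → pinnonoziixaewx.
Rule 2 (nasal place assimilation): no segment meets the environment; /pinnonoziixaewx/ is unchanged.
Rule 3 (degemination): /nn/ is a geminate; the first /n/ deletes. /pinnonoziixaewx/ → pinonoziixaewx.
Rule 4 (final cluster simplification): /x/ is the second consonant of a word-final cluster /wx/, so it deletes. /pinonoziixaewx/ → pinonoziixaew.

pinonoziixaew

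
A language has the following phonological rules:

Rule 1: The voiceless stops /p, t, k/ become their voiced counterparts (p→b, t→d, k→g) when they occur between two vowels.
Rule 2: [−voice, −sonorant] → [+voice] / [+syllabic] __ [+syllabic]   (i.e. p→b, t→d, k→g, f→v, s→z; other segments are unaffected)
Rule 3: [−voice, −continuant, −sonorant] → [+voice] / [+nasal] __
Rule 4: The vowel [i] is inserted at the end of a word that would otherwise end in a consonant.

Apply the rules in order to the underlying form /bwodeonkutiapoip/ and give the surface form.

bwodeongudiaboipi

Rule 1 (intervocalic voicing): /t/ is a voiceless stop between vowels /u/ and /i/, so it voices to [d]. /p/ is a voiceless stop between vowels /a/ and /o/, so it voices to [b]. /bwodeonkutiapoip/ → bwodeonkudiaboip.
Rule 2 (intervocalic voicing): no segment meets the environment; /bwodeonkudiaboip/ is unchanged.
Rule 3 (post-nasal voicing): /k/ is a voiceless stop immediately after the nasal /n/, so it voices to [g]. /bwodeonkudiaboip/ → bwodeongudiaboip.
Rule 4 (final i-epenthesis): the form ends in the consonant /p/, so [i] is inserted word-finally. /bwodeongudiaboip/ → bwodeongudiaboipi.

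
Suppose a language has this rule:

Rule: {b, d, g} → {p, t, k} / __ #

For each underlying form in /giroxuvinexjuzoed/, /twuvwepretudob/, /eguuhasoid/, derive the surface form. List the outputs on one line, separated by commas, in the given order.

giroxuvinexjuzoet, twuvwepretudop, eguuhasoit

/giroxuvinexjuzoed/: /d/ is a voiced stop in word-final position, so it devoices to [t]. → [giroxuvinexjuzoet].
/twuvwepretudob/: /b/ is a voiced stop in word-final position, so it devoices to [p]. → [twuvwepretudop].
/eguuhasoid/: /d/ is a voiced stop in word-final position, so it devoices to [t]. → [eguuhasoit].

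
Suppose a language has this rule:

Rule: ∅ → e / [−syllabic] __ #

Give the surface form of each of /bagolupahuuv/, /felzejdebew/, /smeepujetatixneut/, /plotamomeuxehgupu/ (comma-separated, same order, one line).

bagolupahuuve, felzejdebewe, smeepujetatixneute, plotamomeuxehgupu

/bagolupahuuv/: the form ends in the consonant /v/, so [e] is inserted word-finally. → [bagolupahuuve].
/felzejdebew/: the form ends in the consonant /w/, so [e] is inserted word-finally. → [felzejdebewe].
/smeepujetatixneut/: the form ends in the consonant /t/, so [e] is inserted word-finally. → [smeepujetatixneute].
/plotamomeuxehgupu/: the rule's environment is not met; surfaces unchanged as [plotamomeuxehgupu].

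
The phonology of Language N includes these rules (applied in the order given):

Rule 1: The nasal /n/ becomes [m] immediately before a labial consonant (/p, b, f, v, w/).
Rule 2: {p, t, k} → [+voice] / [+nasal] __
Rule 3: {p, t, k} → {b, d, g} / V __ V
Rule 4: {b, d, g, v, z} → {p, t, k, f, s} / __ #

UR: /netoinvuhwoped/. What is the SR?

nedoimvuhwobet

Rule 1 (nasal place assimilation): /n/ precedes the labial consonant /v/, so it assimilates in place to [m]. /netoinvuhwoped/ → netoimvuhwoped.
Rule 2 (post-nasal voicing): no segment meets the environment; /netoimvuhwoped/ is unchanged.
Rule 3 (intervocalic voicing): /t/ is a voiceless stop between vowels /e/ and /o/, so it voices to [d]. /p/ is a voiceless stop between vowels /o/ and /e/, so it voices to [b]. /netoimvuhwoped/ → nedoimvuhwobed.
Rule 4 (final devoicing): /d/ is a voiced obstruent in word-final position, so it devoices to [t]. /nedoimvuhwobed/ → nedoimvuhwobet.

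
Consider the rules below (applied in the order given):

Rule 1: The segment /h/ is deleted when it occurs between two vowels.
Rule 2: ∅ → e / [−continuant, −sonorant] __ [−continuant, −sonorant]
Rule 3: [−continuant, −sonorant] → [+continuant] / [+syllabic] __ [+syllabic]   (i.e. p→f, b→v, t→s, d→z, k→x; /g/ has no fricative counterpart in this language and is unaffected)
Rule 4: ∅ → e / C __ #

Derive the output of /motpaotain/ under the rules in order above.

mosefaosaine

Rule 1 (intervocalic h-deletion): no segment meets the environment; /motpaotain/ is unchanged.
Rule 2 (stop-cluster e-epenthesis): /t/ and /p/ form a stop–stop cluster, so [e] is inserted between them. /motpaotain/ → motepaotain.
Rule 3 (intervocalic spirantization): /t/ is a stop between vowels /o/ and /e/, so it spirantizes to the fricative [s]. /p/ is a stop between vowels /e/ and /a/, so it spirantizes to the fricative [f]. /t/ is a stop between vowels /o/ and /a/, so it spirantizes to the fricative [s]. /motepaotain/ → mosefaosain.
Rule 4 (final e-epenthesis): the form ends in the consonant /n/, so [e] is inserted word-finally. /mosefaosain/ → mosefaosaine.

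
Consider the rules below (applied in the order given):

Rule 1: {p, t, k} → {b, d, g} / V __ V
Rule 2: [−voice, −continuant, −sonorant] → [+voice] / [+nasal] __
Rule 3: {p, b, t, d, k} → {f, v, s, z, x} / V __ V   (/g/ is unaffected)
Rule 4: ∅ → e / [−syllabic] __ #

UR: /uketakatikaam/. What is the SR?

ugezagazigaame

Rule 1 (intervocalic voicing): /k/ is a voiceless stop between vowels /u/ and /e/, so it voices to [g]. /t/ is a voiceless stop between vowels /e/ and /a/, so it voices to [d]. /k/ is a voiceless stop between vowels /a/ and /a/, so it voices to [g]. /t/ is a voiceless stop between vowels /a/ and /i/, so it voices to [d]. /k/ is a voiceless stop between vowels /i/ and /a/, so it voices to [g]. /uketakatikaam/ → ugedagadigaam.
Rule 2 (post-nasal voicing): no segment meets the environment; /ugedagadigaam/ is unchanged.
Rule 3 (intervocalic spirantization): /d/ is a stop between vowels /e/ and /a/, so it spirantizes to the fricative [z]. /d/ is a stop between vowels /a/ and /i/, so it spirantizes to the fricative [z]. /ugedagadigaam/ → ugezagazigaam.
Rule 4 (final e-epenthesis): the form ends in the consonant /m/, so [e] is inserted word-finally. /ugezagazigaam/ → ugezagazigaame.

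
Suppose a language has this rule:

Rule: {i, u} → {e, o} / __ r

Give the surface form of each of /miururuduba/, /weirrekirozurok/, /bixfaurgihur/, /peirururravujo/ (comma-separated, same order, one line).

miororuduba, weerrekerozorok, bixfaorgihor, peerororravujo

/miururuduba/: /u/ is a high vowel immediately before /r/, so it lowers to [o]. /u/ is a high vowel immediately before /r/, so it lowers to [o]. → [miororuduba].
/weirrekirozurok/: /i/ is a high vowel immediately before /r/, so it lowers to [e]. /i/ is a high vowel immediately before /r/, so it lowers to [e]. /u/ is a high vowel immediately before /r/, so it lowers to [o]. → [weerrekerozorok].
/bixfaurgihur/: /u/ is a high vowel immediately before /r/, so it lowers to [o]. /u/ is a high vowel immediately before /r/, so it lowers to [o]. → [bixfaorgihor].
/peirururravujo/: /i/ is a high vowel immediately before /r/, so it lowers to [e]. /u/ is a high vowel immediately before /r/, so it lowers to [o]. /u/ is a high vowel immediately before /r/, so it lowers to [o]. → [peerororravujo].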